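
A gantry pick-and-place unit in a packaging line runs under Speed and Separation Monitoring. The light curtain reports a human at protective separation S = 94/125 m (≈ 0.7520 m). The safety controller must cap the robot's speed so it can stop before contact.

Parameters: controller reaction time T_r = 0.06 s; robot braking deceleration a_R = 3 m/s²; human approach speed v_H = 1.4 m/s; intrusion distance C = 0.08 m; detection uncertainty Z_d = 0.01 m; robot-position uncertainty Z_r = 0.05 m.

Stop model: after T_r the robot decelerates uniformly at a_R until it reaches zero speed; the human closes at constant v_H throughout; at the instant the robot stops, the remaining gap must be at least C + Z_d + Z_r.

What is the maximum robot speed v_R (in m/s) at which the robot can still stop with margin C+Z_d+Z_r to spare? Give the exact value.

v_R_max = 4/5 m/s = 0.8000 m/s

quadratic (1/6)·v² + (79/150)·v + (-66/125) = 0
  disc = (79/150)² − 4·(1/6)·(-66/125) = 14161/22500 ; √disc = 119/150
  v_R = (−(79/150) + 119/150) / (2·(1/6)) = 4/5 m/s
check:
braking lasts T_s = (4/5)/3 = 0.2667 s
robot in T_r: 0.8000·0.0600 = 0.0480 m
braking distance = 0.8000²/(2·3.0000) = 0.1067 m
human over T_r+T_s: 1.4000·(0.0600+0.2667) = 0.4573 m
margins: 0.0800+0.0100+0.0500 = 0.1400 m
sum ≈ 0.0480+0.1067+0.4573+0.1400 ≈ 0.7520 m = S ✓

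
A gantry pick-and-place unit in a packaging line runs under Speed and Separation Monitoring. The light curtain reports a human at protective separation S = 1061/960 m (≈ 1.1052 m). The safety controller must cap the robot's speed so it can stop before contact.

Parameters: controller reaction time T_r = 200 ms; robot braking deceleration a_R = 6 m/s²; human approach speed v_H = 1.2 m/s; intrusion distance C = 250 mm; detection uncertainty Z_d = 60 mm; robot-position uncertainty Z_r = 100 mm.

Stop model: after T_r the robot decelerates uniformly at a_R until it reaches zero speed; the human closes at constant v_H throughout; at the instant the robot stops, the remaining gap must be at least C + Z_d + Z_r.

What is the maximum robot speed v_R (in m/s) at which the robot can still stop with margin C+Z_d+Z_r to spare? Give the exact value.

v_R_max = 19/20 m/s = 0.9500 m/s

quadratic (1/12)·v² + (2/5)·v + (-437/960) = 0
  disc = (2/5)² − 4·(1/12)·(-437/960) = 4489/14400 ; √disc = 67/120
  v_R = (−(2/5) + 67/120) / (2·(1/12)) = 19/20 m/s
check:
stop time T_s = (19/20)/6 = 0.1583 s
reaction-phase robot travel = 0.9500·0.2000 = 0.1900 m
robot covers 0.9500·0.1583 − ½·6.0000·0.1583² = 0.0752 m while stopping
person approaches 1.2000·(0.2000+0.1583) = 0.4300 m
margins: 0.2500+0.0600+0.1000 = 0.4100 m
sum ≈ 0.1900+0.0752+0.4300+0.4100 ≈ 1.1052 m = S ✓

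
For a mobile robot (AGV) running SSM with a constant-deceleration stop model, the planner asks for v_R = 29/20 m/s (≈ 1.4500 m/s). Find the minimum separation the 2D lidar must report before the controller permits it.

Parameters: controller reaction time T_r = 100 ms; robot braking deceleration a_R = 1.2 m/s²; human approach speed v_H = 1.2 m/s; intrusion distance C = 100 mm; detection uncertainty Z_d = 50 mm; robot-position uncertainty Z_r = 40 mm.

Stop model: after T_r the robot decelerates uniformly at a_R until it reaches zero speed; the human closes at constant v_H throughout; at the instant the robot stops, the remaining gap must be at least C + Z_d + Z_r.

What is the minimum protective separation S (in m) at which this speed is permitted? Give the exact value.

S_min = 13349/4800 m = 2.7810 m

stop time T_s = (29/20)/(6/5) = 1.2083 s
robot covers v_R·T_r = 1.4500·0.1000 = 0.1450 m before braking
braking distance = 1.4500²/(2·1.2000) = 0.8760 m
human over T_r+T_s: 1.2000·(0.1000+1.2083) = 1.5700 m
C+Z_d+Z_r = 0.1000+0.0500+0.0400 = 0.1900 m
S_min ≈ 0.1450+0.8760+1.5700+0.1900  ⇒  S_min = 13349/4800 m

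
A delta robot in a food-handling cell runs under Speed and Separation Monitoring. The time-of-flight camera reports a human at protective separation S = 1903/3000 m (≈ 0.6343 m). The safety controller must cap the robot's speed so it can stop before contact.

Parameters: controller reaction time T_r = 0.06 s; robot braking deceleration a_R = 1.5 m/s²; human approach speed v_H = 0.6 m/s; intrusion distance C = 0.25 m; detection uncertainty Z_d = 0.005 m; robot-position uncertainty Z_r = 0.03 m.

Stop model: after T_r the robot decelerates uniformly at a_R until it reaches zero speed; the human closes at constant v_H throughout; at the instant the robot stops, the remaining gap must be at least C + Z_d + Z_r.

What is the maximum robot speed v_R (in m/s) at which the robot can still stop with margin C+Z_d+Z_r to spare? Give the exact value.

v_R_max = 1/2 m/s = 0.5000 m/s

quadratic (1/3)·v² + (23/50)·v + (-47/150) = 0
  disc = (23/50)² − 4·(1/3)·(-47/150) = 14161/22500 ; √disc = 119/150
  v_R = (−(23/50) + 119/150) / (2·(1/3)) = 1/2 m/s
check:
T_s = v_R/a_R = (1/2)/(3/2) = 0.3333 s
robot covers v_R·T_r = 0.5000·0.0600 = 0.0300 m before braking
braking distance = 0.5000²/(2·1.5000) = 0.0833 m
human closes 0.6000·0.3933 = 0.2360 m
margins: 0.2500+0.0050+0.0300 = 0.2850 m
sum ≈ 0.0300+0.0833+0.2360+0.2850 ≈ 0.6343 m = S ✓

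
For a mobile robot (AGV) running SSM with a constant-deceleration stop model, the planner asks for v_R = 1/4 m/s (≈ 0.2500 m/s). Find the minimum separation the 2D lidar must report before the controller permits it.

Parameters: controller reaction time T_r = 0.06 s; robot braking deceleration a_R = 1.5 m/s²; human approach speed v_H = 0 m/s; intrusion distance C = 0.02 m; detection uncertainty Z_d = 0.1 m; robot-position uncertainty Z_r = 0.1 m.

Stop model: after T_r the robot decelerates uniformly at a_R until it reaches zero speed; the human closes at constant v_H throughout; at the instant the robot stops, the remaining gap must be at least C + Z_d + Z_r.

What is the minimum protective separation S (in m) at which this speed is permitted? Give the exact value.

S_min = 307/1200 m = 0.2558 m

stop time T_s = (1/4)/(3/2) = 0.1667 s
robot in T_r: 0.2500·0.0600 = 0.0150 m
braking distance = 0.2500²/(2·1.5000) = 0.0208 m
human closes 0.0000·0.2267 = 0.0000 m
residual clearance needed = 0.0200+0.1000+0.1000 = 0.2200 m
S_min ≈ 0.0150+0.0208+0.0000+0.2200  ⇒  S_min = 307/1200 m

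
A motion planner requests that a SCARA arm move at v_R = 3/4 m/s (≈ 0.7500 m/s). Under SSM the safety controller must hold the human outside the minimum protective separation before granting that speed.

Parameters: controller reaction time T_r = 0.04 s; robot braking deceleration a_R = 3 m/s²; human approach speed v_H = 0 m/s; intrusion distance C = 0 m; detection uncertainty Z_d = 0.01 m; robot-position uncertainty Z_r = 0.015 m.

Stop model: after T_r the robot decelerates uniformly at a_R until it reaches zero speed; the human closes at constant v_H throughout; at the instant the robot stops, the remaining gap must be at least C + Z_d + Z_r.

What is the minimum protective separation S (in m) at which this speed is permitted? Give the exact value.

S_min = 119/800 m = 0.1487 m

T_s = v_R/a_R = (3/4)/3 = 0.2500 s
robot covers v_R·T_r = 0.7500·0.0400 = 0.0300 m before braking
braking distance = 0.7500²/(2·3.0000) = 0.0938 m
person approaches 0.0000·(0.0400+0.2500) = 0.0000 m
residual clearance needed = 0.0000+0.0100+0.0150 = 0.0250 m
S_min ≈ 0.0300+0.0938+0.0000+0.0250  ⇒  S_min = 119/800 m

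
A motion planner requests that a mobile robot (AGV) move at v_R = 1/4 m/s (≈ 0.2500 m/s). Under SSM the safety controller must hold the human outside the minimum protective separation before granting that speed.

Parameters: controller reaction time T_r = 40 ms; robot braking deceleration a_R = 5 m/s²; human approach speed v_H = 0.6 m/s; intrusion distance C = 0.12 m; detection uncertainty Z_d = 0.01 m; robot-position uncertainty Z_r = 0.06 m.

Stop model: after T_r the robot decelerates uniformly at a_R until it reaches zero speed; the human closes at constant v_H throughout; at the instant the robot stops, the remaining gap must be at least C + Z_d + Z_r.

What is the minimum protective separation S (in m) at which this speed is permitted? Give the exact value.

S_min = 1041/4000 m = 0.2602 m

braking lasts T_s = (1/4)/5 = 0.0500 s
robot covers v_R·T_r = 0.2500·0.0400 = 0.0100 m before braking
robot covers 0.2500·0.0500 − ½·5.0000·0.0500² = 0.0063 m while stopping
human over T_r+T_s: 0.6000·(0.0400+0.0500) = 0.0540 m
margins: 0.1200+0.0100+0.0600 = 0.1900 m
S_min ≈ 0.0100+0.0063+0.0540+0.1900  ⇒  S_min = 1041/4000 m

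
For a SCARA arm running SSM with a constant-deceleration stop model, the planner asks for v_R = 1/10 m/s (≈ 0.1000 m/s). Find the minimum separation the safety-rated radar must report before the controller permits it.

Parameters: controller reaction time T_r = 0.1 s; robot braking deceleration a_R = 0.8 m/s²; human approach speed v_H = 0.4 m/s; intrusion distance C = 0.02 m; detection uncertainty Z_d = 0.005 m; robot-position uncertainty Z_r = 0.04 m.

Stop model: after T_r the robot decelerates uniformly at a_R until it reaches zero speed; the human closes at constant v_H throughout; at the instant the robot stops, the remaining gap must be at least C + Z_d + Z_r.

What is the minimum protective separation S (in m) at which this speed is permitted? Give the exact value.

braking lasts T_s = (1/10)/(4/5) = 0.1250 s
robot in T_r: 0.1000·0.1000 = 0.0100 m
robot under decel: 0.1000²/(2·0.8000) = 0.0063 m
human closes 0.4000·0.2250 = 0.0900 m
C+Z_d+Z_r = 0.0200+0.0050+0.0400 = 0.0650 m
S_min ≈ 0.0100+0.0063+0.0900+0.0650  ⇒  S_min = 137/800 m

S_min = 137/800 m = 0.1713 m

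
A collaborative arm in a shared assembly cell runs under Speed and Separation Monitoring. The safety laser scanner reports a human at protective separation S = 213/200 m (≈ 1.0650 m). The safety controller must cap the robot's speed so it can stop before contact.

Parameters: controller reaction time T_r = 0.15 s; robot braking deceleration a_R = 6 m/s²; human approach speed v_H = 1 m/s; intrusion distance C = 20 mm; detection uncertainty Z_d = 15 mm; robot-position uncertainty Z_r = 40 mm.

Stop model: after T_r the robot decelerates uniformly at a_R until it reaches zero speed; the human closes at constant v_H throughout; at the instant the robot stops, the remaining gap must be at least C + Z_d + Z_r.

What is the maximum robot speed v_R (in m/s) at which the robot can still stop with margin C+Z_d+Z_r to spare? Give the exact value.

collect terms ⇒ (1/12)·v_R² + (19/60)·v_R + (-21/25) = 0
  disc = (19/60)² − 4·(1/12)·(-21/25) = 1369/3600 ; √disc = 37/60
  v_R = (−(19/60) + 37/60) / (2·(1/12)) = 9/5 m/s
check:
stop time T_s = (9/5)/6 = 0.3000 s
robot in T_r: 1.8000·0.1500 = 0.2700 m
robot covers 1.8000·0.3000 − ½·6.0000·0.3000² = 0.2700 m while stopping
person approaches 1.0000·(0.1500+0.3000) = 0.4500 m
residual clearance needed = 0.0200+0.0150+0.0400 = 0.0750 m
sum ≈ 0.2700+0.2700+0.4500+0.0750 ≈ 1.0650 m = S ✓

v_R_max = 9/5 m/s = 1.8000 m/s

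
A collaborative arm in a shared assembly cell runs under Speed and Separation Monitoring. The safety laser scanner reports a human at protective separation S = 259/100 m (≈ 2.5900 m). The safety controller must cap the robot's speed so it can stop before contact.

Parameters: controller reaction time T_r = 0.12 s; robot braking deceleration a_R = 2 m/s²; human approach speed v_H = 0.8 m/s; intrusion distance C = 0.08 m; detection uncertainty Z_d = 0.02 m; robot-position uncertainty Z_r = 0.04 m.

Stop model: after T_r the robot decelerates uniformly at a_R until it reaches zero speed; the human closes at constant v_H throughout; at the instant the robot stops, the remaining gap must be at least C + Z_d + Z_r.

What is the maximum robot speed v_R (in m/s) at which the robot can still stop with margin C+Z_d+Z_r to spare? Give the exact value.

quadratic (1/4)·v² + (13/25)·v + (-1177/500) = 0
  disc = (13/25)² − 4·(1/4)·(-1177/500) = 6561/2500 ; √disc = 81/50
  v_R = (−(13/25) + 81/50) / (2·(1/4)) = 11/5 m/s
check:
braking lasts T_s = (11/5)/2 = 1.1000 s
robot in T_r: 2.2000·0.1200 = 0.2640 m
robot under decel: 2.2000²/(2·2.0000) = 1.2100 m
person approaches 0.8000·(0.1200+1.1000) = 0.9760 m
margins: 0.0800+0.0200+0.0400 = 0.1400 m
sum ≈ 0.2640+1.2100+0.9760+0.1400 ≈ 2.5900 m = S ✓

v_R_max = 11/5 m/s = 2.2000 m/s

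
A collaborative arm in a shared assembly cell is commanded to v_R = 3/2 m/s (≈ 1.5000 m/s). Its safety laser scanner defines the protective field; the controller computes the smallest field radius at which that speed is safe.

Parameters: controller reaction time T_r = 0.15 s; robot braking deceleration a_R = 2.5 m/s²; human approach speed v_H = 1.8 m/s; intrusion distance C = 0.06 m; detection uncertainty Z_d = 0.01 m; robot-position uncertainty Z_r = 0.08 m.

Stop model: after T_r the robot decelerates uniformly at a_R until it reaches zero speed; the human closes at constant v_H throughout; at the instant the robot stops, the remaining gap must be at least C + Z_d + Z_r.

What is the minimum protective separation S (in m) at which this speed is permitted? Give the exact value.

T_s = v_R/a_R = (3/2)/(5/2) = 0.6000 s
robot covers v_R·T_r = 1.5000·0.1500 = 0.2250 m before braking
braking distance = 1.5000²/(2·2.5000) = 0.4500 m
human over T_r+T_s: 1.8000·(0.1500+0.6000) = 1.3500 m
margins: 0.0600+0.0100+0.0800 = 0.1500 m
S_min ≈ 0.2250+0.4500+1.3500+0.1500  ⇒  S_min = 87/40 m

S_min = 87/40 m = 2.1750 m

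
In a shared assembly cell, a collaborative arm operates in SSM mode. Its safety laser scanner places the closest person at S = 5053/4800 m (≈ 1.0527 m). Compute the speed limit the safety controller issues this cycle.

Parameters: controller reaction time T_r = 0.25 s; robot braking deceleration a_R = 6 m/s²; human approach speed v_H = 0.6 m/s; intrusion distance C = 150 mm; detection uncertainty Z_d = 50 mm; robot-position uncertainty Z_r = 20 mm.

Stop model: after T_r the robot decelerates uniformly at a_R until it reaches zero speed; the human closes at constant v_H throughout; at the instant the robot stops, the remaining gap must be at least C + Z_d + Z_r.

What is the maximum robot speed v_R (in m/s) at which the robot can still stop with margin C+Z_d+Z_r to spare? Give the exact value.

collect terms ⇒ (1/12)·v_R² + (7/20)·v_R + (-3277/4800) = 0
  disc = (7/20)² − 4·(1/12)·(-3277/4800) = 5041/14400 ; √disc = 71/120
  v_R = (−(7/20) + 71/120) / (2·(1/12)) = 29/20 m/s
check:
T_s = v_R/a_R = (29/20)/6 = 0.2417 s
robot covers v_R·T_r = 1.4500·0.2500 = 0.3625 m before braking
robot under decel: 1.4500²/(2·6.0000) = 0.1752 m
human closes 0.6000·0.4917 = 0.2950 m
margins: 0.1500+0.0500+0.0200 = 0.2200 m
sum ≈ 0.3625+0.1752+0.2950+0.2200 ≈ 1.0527 m = S ✓

v_R_max = 29/20 m/s = 1.4500 m/s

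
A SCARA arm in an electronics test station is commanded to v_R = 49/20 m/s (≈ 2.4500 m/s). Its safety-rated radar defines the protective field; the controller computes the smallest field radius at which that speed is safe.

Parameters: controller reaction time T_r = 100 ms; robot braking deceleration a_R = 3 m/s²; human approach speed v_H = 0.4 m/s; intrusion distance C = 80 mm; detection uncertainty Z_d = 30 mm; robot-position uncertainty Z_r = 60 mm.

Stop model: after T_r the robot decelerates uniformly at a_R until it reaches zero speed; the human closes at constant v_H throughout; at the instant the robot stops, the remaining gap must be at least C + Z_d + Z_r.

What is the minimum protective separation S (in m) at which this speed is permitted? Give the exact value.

stop time T_s = (49/20)/3 = 0.8167 s
robot covers v_R·T_r = 2.4500·0.1000 = 0.2450 m before braking
braking distance = 2.4500²/(2·3.0000) = 1.0004 m
person approaches 0.4000·(0.1000+0.8167) = 0.3667 m
margins: 0.0800+0.0300+0.0600 = 0.1700 m
S_min ≈ 0.2450+1.0004+0.3667+0.1700  ⇒  S_min = 4277/2400 m

S_min = 4277/2400 m = 1.7821 m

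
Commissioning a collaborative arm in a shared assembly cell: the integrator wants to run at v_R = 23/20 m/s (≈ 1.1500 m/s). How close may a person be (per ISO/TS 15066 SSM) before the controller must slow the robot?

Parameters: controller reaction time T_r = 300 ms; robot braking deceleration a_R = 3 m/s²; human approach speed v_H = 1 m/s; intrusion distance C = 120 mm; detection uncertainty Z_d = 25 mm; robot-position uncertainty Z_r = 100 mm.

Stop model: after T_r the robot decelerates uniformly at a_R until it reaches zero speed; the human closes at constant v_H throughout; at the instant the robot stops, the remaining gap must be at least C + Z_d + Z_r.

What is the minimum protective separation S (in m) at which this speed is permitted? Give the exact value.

S_min = 239/160 m = 1.4937 m

T_s = v_R/a_R = (23/20)/3 = 0.3833 s
reaction-phase robot travel = 1.1500·0.3000 = 0.3450 m
braking distance = 1.1500²/(2·3.0000) = 0.2204 m
person approaches 1.0000·(0.3000+0.3833) = 0.6833 m
C+Z_d+Z_r = 0.1200+0.0250+0.1000 = 0.2450 m
S_min ≈ 0.3450+0.2204+0.6833+0.2450  ⇒  S_min = 239/160 m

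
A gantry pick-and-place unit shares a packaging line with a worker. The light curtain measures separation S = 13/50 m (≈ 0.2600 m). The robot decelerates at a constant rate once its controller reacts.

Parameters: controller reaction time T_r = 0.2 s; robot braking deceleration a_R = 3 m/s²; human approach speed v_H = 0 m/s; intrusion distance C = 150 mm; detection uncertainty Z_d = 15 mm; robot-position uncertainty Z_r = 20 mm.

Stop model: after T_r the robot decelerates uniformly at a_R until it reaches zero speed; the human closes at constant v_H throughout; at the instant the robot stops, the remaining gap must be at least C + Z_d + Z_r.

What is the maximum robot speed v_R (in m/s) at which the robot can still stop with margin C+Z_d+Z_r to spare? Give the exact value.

v_R_max = 3/10 m/s = 0.3000 m/s

quadratic (1/6)·v² + (1/5)·v + (-3/40) = 0
  disc = (1/5)² − 4·(1/6)·(-3/40) = 9/100 ; √disc = 3/10
  v_R = (−(1/5) + 3/10) / (2·(1/6)) = 3/10 m/s
check:
stop time T_s = (3/10)/3 = 0.1000 s
robot in T_r: 0.3000·0.2000 = 0.0600 m
braking distance = 0.3000²/(2·3.0000) = 0.0150 m
human over T_r+T_s: 0.0000·(0.2000+0.1000) = 0.0000 m
C+Z_d+Z_r = 0.1500+0.0150+0.0200 = 0.1850 m
sum ≈ 0.0600+0.0150+0.0000+0.1850 ≈ 0.2600 m = S ✓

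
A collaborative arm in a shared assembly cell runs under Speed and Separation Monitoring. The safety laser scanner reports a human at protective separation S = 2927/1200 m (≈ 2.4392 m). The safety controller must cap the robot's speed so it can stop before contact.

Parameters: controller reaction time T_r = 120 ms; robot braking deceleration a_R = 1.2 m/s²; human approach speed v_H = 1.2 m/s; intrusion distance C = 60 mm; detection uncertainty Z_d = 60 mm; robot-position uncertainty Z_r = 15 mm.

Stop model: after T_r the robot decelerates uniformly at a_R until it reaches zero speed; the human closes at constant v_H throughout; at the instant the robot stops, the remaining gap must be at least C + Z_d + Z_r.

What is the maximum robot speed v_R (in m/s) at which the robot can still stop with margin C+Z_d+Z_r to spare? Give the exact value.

v_R_max = 13/10 m/s = 1.3000 m/s

collect terms ⇒ (5/12)·v_R² + (28/25)·v_R + (-12961/6000) = 0
  disc = (28/25)² − 4·(5/12)·(-12961/6000) = 436921/90000 ; √disc = 661/300
  v_R = (−(28/25) + 661/300) / (2·(5/12)) = 13/10 m/s
check:
stop time T_s = (13/10)/(6/5) = 1.0833 s
robot in T_r: 1.3000·0.1200 = 0.1560 m
robot under decel: 1.3000²/(2·1.2000) = 0.7042 m
human closes 1.2000·1.2033 = 1.4440 m
C+Z_d+Z_r = 0.0600+0.0600+0.0150 = 0.1350 m
sum ≈ 0.1560+0.7042+1.4440+0.1350 ≈ 2.4392 m = S ✓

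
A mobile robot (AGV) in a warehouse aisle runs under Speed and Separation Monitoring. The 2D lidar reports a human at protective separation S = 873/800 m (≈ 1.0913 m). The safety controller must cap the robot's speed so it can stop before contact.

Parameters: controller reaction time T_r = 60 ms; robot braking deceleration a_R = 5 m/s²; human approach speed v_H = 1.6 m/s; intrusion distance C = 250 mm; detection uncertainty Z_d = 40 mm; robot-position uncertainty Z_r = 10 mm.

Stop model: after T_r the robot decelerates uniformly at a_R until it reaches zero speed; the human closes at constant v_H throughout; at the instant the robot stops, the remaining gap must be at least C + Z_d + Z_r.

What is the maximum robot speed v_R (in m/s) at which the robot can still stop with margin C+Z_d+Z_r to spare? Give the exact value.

v_R_max = 27/20 m/s = 1.3500 m/s

collect terms ⇒ (1/10)·v_R² + (19/50)·v_R + (-2781/4000) = 0
  disc = (19/50)² − 4·(1/10)·(-2781/4000) = 169/400 ; √disc = 13/20
  v_R = (−(19/50) + 13/20) / (2·(1/10)) = 27/20 m/s
check:
T_s = v_R/a_R = (27/20)/5 = 0.2700 s
robot covers v_R·T_r = 1.3500·0.0600 = 0.0810 m before braking
braking distance = 1.3500²/(2·5.0000) = 0.1822 m
person approaches 1.6000·(0.0600+0.2700) = 0.5280 m
C+Z_d+Z_r = 0.2500+0.0400+0.0100 = 0.3000 m
sum ≈ 0.0810+0.1822+0.5280+0.3000 ≈ 1.0913 m = S ✓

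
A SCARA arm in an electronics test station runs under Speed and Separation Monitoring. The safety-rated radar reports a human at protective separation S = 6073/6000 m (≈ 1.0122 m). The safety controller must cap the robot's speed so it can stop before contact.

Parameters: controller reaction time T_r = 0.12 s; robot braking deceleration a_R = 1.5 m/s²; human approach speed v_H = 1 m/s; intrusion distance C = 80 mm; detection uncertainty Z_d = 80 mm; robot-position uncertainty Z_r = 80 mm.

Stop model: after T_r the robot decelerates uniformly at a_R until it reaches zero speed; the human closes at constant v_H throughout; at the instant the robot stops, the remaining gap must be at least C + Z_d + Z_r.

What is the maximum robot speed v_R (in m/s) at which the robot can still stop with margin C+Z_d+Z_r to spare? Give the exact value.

v_R_max = 13/20 m/s = 0.6500 m/s

at the boundary: (1/3)·v² + (59/75)·v + (-3913/6000) = 0
  disc = (59/75)² − 4·(1/3)·(-3913/6000) = 3721/2500 ; √disc = 61/50
  v_R = (−(59/75) + 61/50) / (2·(1/3)) = 13/20 m/s
check:
T_s = v_R/a_R = (13/20)/(3/2) = 0.4333 s
reaction-phase robot travel = 0.6500·0.1200 = 0.0780 m
robot under decel: 0.6500²/(2·1.5000) = 0.1408 m
person approaches 1.0000·(0.1200+0.4333) = 0.5533 m
margins: 0.0800+0.0800+0.0800 = 0.2400 m
sum ≈ 0.0780+0.1408+0.5533+0.2400 ≈ 1.0122 m = S ✓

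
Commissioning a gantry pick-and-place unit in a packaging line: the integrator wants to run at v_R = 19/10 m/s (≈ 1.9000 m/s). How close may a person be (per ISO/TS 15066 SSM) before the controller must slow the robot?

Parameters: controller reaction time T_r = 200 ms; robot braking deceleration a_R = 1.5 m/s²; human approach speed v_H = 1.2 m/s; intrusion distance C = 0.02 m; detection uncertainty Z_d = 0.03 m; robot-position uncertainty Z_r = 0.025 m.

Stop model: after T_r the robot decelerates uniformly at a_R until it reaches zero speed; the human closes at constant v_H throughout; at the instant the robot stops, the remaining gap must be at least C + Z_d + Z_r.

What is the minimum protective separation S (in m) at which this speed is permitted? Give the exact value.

S_min = 2051/600 m = 3.4183 m

braking lasts T_s = (19/10)/(3/2) = 1.2667 s
reaction-phase robot travel = 1.9000·0.2000 = 0.3800 m
robot under decel: 1.9000²/(2·1.5000) = 1.2033 m
human over T_r+T_s: 1.2000·(0.2000+1.2667) = 1.7600 m
C+Z_d+Z_r = 0.0200+0.0300+0.0250 = 0.0750 m
S_min ≈ 0.3800+1.2033+1.7600+0.0750  ⇒  S_min = 2051/600 m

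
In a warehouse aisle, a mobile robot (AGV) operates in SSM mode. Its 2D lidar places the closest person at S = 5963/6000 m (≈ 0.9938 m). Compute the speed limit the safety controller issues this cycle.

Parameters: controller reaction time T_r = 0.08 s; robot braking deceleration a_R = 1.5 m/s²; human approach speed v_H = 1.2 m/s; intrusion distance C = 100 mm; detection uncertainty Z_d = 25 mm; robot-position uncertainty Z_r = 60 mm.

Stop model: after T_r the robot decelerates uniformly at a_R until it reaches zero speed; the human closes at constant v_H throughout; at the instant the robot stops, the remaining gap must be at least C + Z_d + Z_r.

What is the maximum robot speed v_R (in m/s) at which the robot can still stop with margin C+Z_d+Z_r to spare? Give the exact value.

quadratic (1/3)·v² + (22/25)·v + (-4277/6000) = 0
  disc = (22/25)² − 4·(1/3)·(-4277/6000) = 38809/22500 ; √disc = 197/150
  v_R = (−(22/25) + 197/150) / (2·(1/3)) = 13/20 m/s
check:
stop time T_s = (13/20)/(3/2) = 0.4333 s
reaction-phase robot travel = 0.6500·0.0800 = 0.0520 m
robot covers 0.6500·0.4333 − ½·1.5000·0.4333² = 0.1408 m while stopping
human over T_r+T_s: 1.2000·(0.0800+0.4333) = 0.6160 m
margins: 0.1000+0.0250+0.0600 = 0.1850 m
sum ≈ 0.0520+0.1408+0.6160+0.1850 ≈ 0.9938 m = S ✓

v_R_max = 13/20 m/s = 0.6500 m/s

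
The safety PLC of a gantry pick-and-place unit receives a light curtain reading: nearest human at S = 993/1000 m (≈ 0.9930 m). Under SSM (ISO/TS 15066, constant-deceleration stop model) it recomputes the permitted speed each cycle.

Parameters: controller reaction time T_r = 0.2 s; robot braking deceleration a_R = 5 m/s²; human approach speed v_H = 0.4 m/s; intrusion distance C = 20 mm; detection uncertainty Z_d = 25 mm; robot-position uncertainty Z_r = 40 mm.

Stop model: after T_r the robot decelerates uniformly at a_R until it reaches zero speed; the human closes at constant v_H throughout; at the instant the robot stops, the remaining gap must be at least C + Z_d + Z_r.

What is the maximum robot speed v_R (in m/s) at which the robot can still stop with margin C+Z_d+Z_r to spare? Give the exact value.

at the boundary: (1/10)·v² + (7/25)·v + (-207/250) = 0
  disc = (7/25)² − 4·(1/10)·(-207/250) = 256/625 ; √disc = 16/25
  v_R = (−(7/25) + 16/25) / (2·(1/10)) = 9/5 m/s
check:
stop time T_s = (9/5)/5 = 0.3600 s
robot covers v_R·T_r = 1.8000·0.2000 = 0.3600 m before braking
robot covers 1.8000·0.3600 − ½·5.0000·0.3600² = 0.3240 m while stopping
person approaches 0.4000·(0.2000+0.3600) = 0.2240 m
C+Z_d+Z_r = 0.0200+0.0250+0.0400 = 0.0850 m
sum ≈ 0.3600+0.3240+0.2240+0.0850 ≈ 0.9930 m = S ✓

v_R_max = 9/5 m/s = 1.8000 m/s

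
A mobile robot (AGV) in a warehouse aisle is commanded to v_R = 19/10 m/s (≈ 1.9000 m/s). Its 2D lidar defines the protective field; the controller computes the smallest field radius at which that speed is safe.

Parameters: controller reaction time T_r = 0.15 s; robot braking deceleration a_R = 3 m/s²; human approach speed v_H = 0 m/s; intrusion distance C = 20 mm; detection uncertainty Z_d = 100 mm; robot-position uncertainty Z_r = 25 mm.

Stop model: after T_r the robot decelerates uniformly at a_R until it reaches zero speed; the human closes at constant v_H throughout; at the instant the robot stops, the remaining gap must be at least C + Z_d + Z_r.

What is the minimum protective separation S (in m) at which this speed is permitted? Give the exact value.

braking lasts T_s = (19/10)/3 = 0.6333 s
robot covers v_R·T_r = 1.9000·0.1500 = 0.2850 m before braking
robot under decel: 1.9000²/(2·3.0000) = 0.6017 m
human closes 0.0000·0.7833 = 0.0000 m
C+Z_d+Z_r = 0.0200+0.1000+0.0250 = 0.1450 m
S_min ≈ 0.2850+0.6017+0.0000+0.1450  ⇒  S_min = 619/600 m

S_min = 619/600 m = 1.0317 m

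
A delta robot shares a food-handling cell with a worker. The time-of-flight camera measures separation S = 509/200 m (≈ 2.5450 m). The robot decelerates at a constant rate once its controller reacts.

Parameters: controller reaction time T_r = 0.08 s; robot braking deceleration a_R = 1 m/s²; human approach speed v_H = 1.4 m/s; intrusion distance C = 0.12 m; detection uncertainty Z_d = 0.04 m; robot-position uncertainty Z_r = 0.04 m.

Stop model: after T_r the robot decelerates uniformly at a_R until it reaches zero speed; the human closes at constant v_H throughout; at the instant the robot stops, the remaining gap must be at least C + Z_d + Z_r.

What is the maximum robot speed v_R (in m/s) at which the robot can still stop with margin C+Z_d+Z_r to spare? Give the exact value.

collect terms ⇒ (1/2)·v_R² + (37/25)·v_R + (-2233/1000) = 0
  disc = (37/25)² − 4·(1/2)·(-2233/1000) = 16641/2500 ; √disc = 129/50
  v_R = (−(37/25) + 129/50) / (2·(1/2)) = 11/10 m/s
check:
stop time T_s = (11/10)/1 = 1.1000 s
robot covers v_R·T_r = 1.1000·0.0800 = 0.0880 m before braking
robot under decel: 1.1000²/(2·1.0000) = 0.6050 m
human over T_r+T_s: 1.4000·(0.0800+1.1000) = 1.6520 m
C+Z_d+Z_r = 0.1200+0.0400+0.0400 = 0.2000 m
sum ≈ 0.0880+0.6050+1.6520+0.2000 ≈ 2.5450 m = S ✓

v_R_max = 11/10 m/s = 1.1000 m/s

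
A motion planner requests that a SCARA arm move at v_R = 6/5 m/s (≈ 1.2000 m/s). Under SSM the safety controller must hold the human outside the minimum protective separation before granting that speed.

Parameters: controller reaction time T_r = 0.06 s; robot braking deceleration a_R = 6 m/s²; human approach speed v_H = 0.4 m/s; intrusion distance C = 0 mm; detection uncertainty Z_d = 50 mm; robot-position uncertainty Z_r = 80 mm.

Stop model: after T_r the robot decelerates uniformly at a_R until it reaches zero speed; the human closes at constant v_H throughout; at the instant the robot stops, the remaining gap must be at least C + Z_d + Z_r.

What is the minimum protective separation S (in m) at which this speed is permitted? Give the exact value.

S_min = 213/500 m = 0.4260 m

stop time T_s = (6/5)/6 = 0.2000 s
reaction-phase robot travel = 1.2000·0.0600 = 0.0720 m
robot covers 1.2000·0.2000 − ½·6.0000·0.2000² = 0.1200 m while stopping
human over T_r+T_s: 0.4000·(0.0600+0.2000) = 0.1040 m
C+Z_d+Z_r = 0.0000+0.0500+0.0800 = 0.1300 m
S_min ≈ 0.0720+0.1200+0.1040+0.1300  ⇒  S_min = 213/500 m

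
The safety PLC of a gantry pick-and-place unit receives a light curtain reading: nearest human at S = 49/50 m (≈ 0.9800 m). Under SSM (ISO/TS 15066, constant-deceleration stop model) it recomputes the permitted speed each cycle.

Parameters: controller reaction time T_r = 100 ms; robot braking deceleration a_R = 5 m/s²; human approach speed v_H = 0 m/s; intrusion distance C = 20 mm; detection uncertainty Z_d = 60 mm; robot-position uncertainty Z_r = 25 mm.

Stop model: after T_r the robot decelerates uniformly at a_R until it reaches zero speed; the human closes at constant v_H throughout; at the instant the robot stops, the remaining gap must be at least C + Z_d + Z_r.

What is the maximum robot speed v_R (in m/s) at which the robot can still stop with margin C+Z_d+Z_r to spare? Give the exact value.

v_R_max = 5/2 m/s = 2.5000 m/s

quadratic (1/10)·v² + (1/10)·v + (-7/8) = 0
  disc = (1/10)² − 4·(1/10)·(-7/8) = 9/25 ; √disc = 3/5
  v_R = (−(1/10) + 3/5) / (2·(1/10)) = 5/2 m/s
check:
T_s = v_R/a_R = (5/2)/5 = 0.5000 s
robot in T_r: 2.5000·0.1000 = 0.2500 m
robot under decel: 2.5000²/(2·5.0000) = 0.6250 m
human closes 0.0000·0.6000 = 0.0000 m
C+Z_d+Z_r = 0.0200+0.0600+0.0250 = 0.1050 m
sum ≈ 0.2500+0.6250+0.0000+0.1050 ≈ 0.9800 m = S ✓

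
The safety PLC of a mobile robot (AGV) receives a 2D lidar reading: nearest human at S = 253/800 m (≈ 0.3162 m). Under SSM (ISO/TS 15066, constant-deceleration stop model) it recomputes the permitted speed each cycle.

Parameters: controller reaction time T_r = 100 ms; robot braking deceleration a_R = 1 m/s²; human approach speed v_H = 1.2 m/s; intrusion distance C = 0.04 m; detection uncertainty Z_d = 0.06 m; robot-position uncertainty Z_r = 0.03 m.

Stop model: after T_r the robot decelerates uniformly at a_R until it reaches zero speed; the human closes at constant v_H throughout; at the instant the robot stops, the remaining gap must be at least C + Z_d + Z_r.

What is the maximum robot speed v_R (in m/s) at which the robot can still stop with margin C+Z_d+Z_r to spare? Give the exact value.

at the boundary: (1/2)·v² + (13/10)·v + (-53/800) = 0
  disc = (13/10)² − 4·(1/2)·(-53/800) = 729/400 ; √disc = 27/20
  v_R = (−(13/10) + 27/20) / (2·(1/2)) = 1/20 m/s
check:
stop time T_s = (1/20)/1 = 0.0500 s
reaction-phase robot travel = 0.0500·0.1000 = 0.0050 m
braking distance = 0.0500²/(2·1.0000) = 0.0013 m
person approaches 1.2000·(0.1000+0.0500) = 0.1800 m
margins: 0.0400+0.0600+0.0300 = 0.1300 m
sum ≈ 0.0050+0.0013+0.1800+0.1300 ≈ 0.3162 m = S ✓

v_R_max = 1/20 m/s = 0.0500 m/s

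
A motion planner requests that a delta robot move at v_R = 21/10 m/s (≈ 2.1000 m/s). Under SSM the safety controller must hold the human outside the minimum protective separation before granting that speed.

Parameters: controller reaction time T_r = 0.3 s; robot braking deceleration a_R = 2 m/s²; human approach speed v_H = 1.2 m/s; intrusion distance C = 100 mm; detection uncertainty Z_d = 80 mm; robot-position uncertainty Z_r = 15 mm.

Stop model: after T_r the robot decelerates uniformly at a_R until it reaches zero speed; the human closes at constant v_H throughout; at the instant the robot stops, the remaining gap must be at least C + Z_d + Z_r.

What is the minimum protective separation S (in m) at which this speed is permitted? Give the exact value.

T_s = v_R/a_R = (21/10)/2 = 1.0500 s
robot in T_r: 2.1000·0.3000 = 0.6300 m
braking distance = 2.1000²/(2·2.0000) = 1.1025 m
person approaches 1.2000·(0.3000+1.0500) = 1.6200 m
C+Z_d+Z_r = 0.1000+0.0800+0.0150 = 0.1950 m
S_min ≈ 0.6300+1.1025+1.6200+0.1950  ⇒  S_min = 1419/400 m

S_min = 1419/400 m = 3.5475 m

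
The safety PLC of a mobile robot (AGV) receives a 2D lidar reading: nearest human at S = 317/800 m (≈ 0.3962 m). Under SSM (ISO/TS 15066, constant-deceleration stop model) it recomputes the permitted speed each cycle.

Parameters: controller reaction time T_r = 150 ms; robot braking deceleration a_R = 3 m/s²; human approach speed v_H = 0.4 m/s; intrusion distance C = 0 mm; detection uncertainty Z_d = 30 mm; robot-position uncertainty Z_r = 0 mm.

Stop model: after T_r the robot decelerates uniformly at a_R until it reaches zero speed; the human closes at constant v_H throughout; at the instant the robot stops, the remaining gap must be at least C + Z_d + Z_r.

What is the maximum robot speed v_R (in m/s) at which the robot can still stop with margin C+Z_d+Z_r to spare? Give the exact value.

quadratic (1/6)·v² + (17/60)·v + (-49/160) = 0
  disc = (17/60)² − 4·(1/6)·(-49/160) = 64/225 ; √disc = 8/15
  v_R = (−(17/60) + 8/15) / (2·(1/6)) = 3/4 m/s
check:
T_s = v_R/a_R = (3/4)/3 = 0.2500 s
robot covers v_R·T_r = 0.7500·0.1500 = 0.1125 m before braking
robot covers 0.7500·0.2500 − ½·3.0000·0.2500² = 0.0938 m while stopping
human closes 0.4000·0.4000 = 0.1600 m
C+Z_d+Z_r = 0.0000+0.0300+0.0000 = 0.0300 m
sum ≈ 0.1125+0.0938+0.1600+0.0300 ≈ 0.3962 m = S ✓

v_R_max = 3/4 m/s = 0.7500 m/s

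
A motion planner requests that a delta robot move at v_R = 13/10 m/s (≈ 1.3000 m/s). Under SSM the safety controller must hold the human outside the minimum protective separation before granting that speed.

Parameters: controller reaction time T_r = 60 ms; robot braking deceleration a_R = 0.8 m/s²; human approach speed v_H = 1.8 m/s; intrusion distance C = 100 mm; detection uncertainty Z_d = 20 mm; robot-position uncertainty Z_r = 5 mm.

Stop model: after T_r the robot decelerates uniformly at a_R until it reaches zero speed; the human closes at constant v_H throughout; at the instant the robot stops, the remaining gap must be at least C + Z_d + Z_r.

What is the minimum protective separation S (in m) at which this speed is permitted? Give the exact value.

S_min = 17169/4000 m = 4.2923 m

stop time T_s = (13/10)/(4/5) = 1.6250 s
robot covers v_R·T_r = 1.3000·0.0600 = 0.0780 m before braking
robot covers 1.3000·1.6250 − ½·0.8000·1.6250² = 1.0562 m while stopping
human over T_r+T_s: 1.8000·(0.0600+1.6250) = 3.0330 m
residual clearance needed = 0.1000+0.0200+0.0050 = 0.1250 m
S_min ≈ 0.0780+1.0562+3.0330+0.1250  ⇒  S_min = 17169/4000 m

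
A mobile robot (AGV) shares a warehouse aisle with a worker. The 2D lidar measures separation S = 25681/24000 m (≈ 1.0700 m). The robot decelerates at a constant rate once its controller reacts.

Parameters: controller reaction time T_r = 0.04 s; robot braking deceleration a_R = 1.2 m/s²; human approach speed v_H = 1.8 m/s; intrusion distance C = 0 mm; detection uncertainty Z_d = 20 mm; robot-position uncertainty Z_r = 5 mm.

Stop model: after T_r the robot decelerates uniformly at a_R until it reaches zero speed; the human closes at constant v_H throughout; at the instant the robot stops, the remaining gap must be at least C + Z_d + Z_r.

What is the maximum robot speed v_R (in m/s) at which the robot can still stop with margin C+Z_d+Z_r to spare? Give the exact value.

v_R_max = 11/20 m/s = 0.5500 m/s

collect terms ⇒ (5/12)·v_R² + (77/50)·v_R + (-23353/24000) = 0
  disc = (77/50)² − 4·(5/12)·(-23353/24000) = 1437601/360000 ; √disc = 1199/600
  v_R = (−(77/50) + 1199/600) / (2·(5/12)) = 11/20 m/s
check:
stop time T_s = (11/20)/(6/5) = 0.4583 s
reaction-phase robot travel = 0.5500·0.0400 = 0.0220 m
robot covers 0.5500·0.4583 − ½·1.2000·0.4583² = 0.1260 m while stopping
person approaches 1.8000·(0.0400+0.4583) = 0.8970 m
C+Z_d+Z_r = 0.0000+0.0200+0.0050 = 0.0250 m
sum ≈ 0.0220+0.1260+0.8970+0.0250 ≈ 1.0700 m = S ✓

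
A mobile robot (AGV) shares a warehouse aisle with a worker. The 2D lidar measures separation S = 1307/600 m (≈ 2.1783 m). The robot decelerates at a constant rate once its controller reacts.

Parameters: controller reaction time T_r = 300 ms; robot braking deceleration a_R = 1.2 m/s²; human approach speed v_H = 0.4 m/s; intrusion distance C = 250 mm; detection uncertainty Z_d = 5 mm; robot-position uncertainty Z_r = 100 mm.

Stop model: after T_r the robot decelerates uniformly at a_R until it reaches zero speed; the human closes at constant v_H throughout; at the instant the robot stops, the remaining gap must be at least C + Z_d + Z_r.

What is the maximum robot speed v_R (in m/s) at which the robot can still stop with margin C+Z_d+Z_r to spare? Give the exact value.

v_R_max = 7/5 m/s = 1.4000 m/s

collect terms ⇒ (5/12)·v_R² + (19/30)·v_R + (-511/300) = 0
  disc = (19/30)² − 4·(5/12)·(-511/300) = 81/25 ; √disc = 9/5
  v_R = (−(19/30) + 9/5) / (2·(5/12)) = 7/5 m/s
check:
braking lasts T_s = (7/5)/(6/5) = 1.1667 s
reaction-phase robot travel = 1.4000·0.3000 = 0.4200 m
robot under decel: 1.4000²/(2·1.2000) = 0.8167 m
person approaches 0.4000·(0.3000+1.1667) = 0.5867 m
margins: 0.2500+0.0050+0.1000 = 0.3550 m
sum ≈ 0.4200+0.8167+0.5867+0.3550 ≈ 2.1783 m = S ✓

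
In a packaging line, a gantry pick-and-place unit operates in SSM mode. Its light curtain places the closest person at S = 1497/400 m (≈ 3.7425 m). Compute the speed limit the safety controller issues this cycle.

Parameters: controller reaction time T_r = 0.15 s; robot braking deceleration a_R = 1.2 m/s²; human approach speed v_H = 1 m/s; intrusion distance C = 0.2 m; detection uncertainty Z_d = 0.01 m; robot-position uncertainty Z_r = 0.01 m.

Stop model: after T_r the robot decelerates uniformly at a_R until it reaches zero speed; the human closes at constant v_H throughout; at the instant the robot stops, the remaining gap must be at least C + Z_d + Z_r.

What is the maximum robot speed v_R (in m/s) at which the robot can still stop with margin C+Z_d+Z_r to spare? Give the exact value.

v_R_max = 19/10 m/s = 1.9000 m/s

collect terms ⇒ (5/12)·v_R² + (59/60)·v_R + (-1349/400) = 0
  disc = (59/60)² − 4·(5/12)·(-1349/400) = 5929/900 ; √disc = 77/30
  v_R = (−(59/60) + 77/30) / (2·(5/12)) = 19/10 m/s
check:
braking lasts T_s = (19/10)/(6/5) = 1.5833 s
reaction-phase robot travel = 1.9000·0.1500 = 0.2850 m
braking distance = 1.9000²/(2·1.2000) = 1.5042 m
person approaches 1.0000·(0.1500+1.5833) = 1.7333 m
margins: 0.2000+0.0100+0.0100 = 0.2200 m
sum ≈ 0.2850+1.5042+1.7333+0.2200 ≈ 3.7425 m = S ✓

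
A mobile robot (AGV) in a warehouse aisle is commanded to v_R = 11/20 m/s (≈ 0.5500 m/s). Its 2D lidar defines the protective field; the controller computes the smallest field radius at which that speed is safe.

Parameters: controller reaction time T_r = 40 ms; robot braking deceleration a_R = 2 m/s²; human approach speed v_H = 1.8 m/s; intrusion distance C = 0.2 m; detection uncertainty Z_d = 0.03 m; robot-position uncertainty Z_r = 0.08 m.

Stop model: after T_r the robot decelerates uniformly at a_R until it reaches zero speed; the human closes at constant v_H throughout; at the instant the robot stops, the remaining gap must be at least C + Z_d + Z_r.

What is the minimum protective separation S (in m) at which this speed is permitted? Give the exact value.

T_s = v_R/a_R = (11/20)/2 = 0.2750 s
reaction-phase robot travel = 0.5500·0.0400 = 0.0220 m
robot covers 0.5500·0.2750 − ½·2.0000·0.2750² = 0.0756 m while stopping
human over T_r+T_s: 1.8000·(0.0400+0.2750) = 0.5670 m
margins: 0.2000+0.0300+0.0800 = 0.3100 m
S_min ≈ 0.0220+0.0756+0.5670+0.3100  ⇒  S_min = 7797/8000 m

S_min = 7797/8000 m = 0.9746 m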